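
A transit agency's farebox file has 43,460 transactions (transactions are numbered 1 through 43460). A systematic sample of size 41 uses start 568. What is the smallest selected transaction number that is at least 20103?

k = 43460/41 = 1060
Steps past start: ⌈(20103 − 568)/1060⌉ = ⌈19535/1060⌉ = 19
Selected transaction: 568 + 19×1060 = 20708

20708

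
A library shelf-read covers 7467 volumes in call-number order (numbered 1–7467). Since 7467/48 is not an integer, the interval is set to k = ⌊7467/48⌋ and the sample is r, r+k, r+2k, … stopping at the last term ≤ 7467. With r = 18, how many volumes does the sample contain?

49

k = ⌊7467/48⌋ = 155
Achieved size = ⌊(7467 − 18)/155⌋ + 1 = ⌊7449/155⌋ + 1 = 48 + 1 = 49
(last selection: 18 + 48×155 = 7458 ≤ 7467; next would be 7613 > 7467)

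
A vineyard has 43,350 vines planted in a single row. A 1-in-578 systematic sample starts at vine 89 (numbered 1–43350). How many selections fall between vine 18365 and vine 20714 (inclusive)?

4

k = 578
First selection ≥ 18365: 89 + ⌈(18365−89)/578⌉·578 = 89 + 32×578 = 18585
Last selection ≤ 20714: 89 + ⌊(20714−89)/578⌋·578 = 89 + 35×578 = 20319
Count = 35 − 32 + 1 = 4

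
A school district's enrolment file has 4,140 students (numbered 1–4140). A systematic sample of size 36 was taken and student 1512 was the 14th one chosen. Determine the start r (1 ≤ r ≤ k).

17

k = 4140/36 = 115
r = 1512 − (14−1)×115 = 1512 − 1495 = 17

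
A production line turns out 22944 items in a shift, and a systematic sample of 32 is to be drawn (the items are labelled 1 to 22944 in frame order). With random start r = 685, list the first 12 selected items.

685, 1402, 2119, 2836, 3553, 4270, 4987, 5704, 6421, 7138, 7855, 8572

k = N/n = 22944/32 = 717
item 1: 685
item 2: 685 + 717 = 1402
item 3: 1402 + 717 = 2119
item 4: 2119 + 717 = 2836
item 5: 2836 + 717 = 3553
item 6: 3553 + 717 = 4270
item 7: 4270 + 717 = 4987
item 8: 4987 + 717 = 5704
item 9: 5704 + 717 = 6421
item 10: 6421 + 717 = 7138
item 11: 7138 + 717 = 7855
item 12: 7855 + 717 = 8572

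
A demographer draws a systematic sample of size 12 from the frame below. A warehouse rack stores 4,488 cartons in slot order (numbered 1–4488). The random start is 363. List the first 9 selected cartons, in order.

k = N/n = 4488/12 = 374
carton 1: 363
carton 2: 363 + 374 = 737
carton 3: 737 + 374 = 1111
carton 4: 1111 + 374 = 1485
carton 5: 1485 + 374 = 1859
carton 6: 1859 + 374 = 2233
carton 7: 2233 + 374 = 2607
carton 8: 2607 + 374 = 2981
carton 9: 2981 + 374 = 3355

363, 737, 1111, 1485, 1859, 2233, 2607, 2981, 3355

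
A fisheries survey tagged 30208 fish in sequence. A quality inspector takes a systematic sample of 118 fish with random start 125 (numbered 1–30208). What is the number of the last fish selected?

30077

k = 30208/118 = 256
118th selection = r + (118−1)·k = 125 + 117×256 = 125 + 29952 = 30077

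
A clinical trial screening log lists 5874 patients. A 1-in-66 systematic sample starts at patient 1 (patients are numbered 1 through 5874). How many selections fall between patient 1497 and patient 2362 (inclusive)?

13

k = 66
First selection ≥ 1497: 1 + ⌈(1497−1)/66⌉·66 = 1 + 23×66 = 1519
Last selection ≤ 2362: 1 + ⌊(2362−1)/66⌋·66 = 1 + 35×66 = 2311
Count = 35 − 23 + 1 = 13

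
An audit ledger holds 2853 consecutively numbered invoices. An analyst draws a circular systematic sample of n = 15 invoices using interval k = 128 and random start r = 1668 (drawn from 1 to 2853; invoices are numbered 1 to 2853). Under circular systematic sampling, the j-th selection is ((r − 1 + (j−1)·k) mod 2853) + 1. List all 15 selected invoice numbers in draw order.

1668, 1796, 1924, 2052, 2180, 2308, 2436, 2564, 2692, 2820, 95, 223, 351, 479, 607

Selection 1: 1668
Selection 2: 1668 + 128 = 1796
Selection 3: 1796 + 128 = 1924
Selection 4: 1924 + 128 = 2052
Selection 5: 2052 + 128 = 2180
Selection 6: 2180 + 128 = 2308
Selection 7: 2308 + 128 = 2436
Selection 8: 2436 + 128 = 2564
Selection 9: 2564 + 128 = 2692
Selection 10: 2692 + 128 = 2820
Selection 11: 2820 + 128 = 2948 → 2948 − 2853 = 95
Selection 12: 95 + 128 = 223
Selection 13: 223 + 128 = 351
Selection 14: 351 + 128 = 479
Selection 15: 479 + 128 = 607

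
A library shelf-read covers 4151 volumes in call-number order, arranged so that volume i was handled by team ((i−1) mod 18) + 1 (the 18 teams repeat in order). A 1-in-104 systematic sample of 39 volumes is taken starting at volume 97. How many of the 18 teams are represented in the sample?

9

Consecutive selections differ by k = 104, so their team numbers differ by 104 mod 18 = 14.
gcd(104, 18) = 2, so the sample visits 18/2 = 9 distinct residues mod 18.
Start 97 is team 7; the teams hit are 1, 3, 5, 7, 9, 11, 13, 15, 17.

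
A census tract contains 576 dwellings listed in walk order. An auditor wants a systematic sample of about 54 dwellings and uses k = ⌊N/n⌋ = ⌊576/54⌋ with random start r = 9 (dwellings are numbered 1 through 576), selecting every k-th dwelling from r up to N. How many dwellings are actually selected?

k = ⌊576/54⌋ = 10
Achieved size = ⌊(576 − 9)/10⌋ + 1 = ⌊567/10⌋ + 1 = 56 + 1 = 57
(last selection: 9 + 56×10 = 569 ≤ 576; next would be 579 > 576)

57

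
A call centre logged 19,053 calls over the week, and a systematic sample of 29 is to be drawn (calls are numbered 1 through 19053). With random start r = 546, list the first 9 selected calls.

546, 1203, 1860, 2517, 3174, 3831, 4488, 5145, 5802

k = N/n = 19053/29 = 657
call 1: 546
call 2: 546 + 657 = 1203
call 3: 1203 + 657 = 1860
call 4: 1860 + 657 = 2517
call 5: 2517 + 657 = 3174
call 6: 3174 + 657 = 3831
call 7: 3831 + 657 = 4488
call 8: 4488 + 657 = 5145
call 9: 5145 + 657 = 5802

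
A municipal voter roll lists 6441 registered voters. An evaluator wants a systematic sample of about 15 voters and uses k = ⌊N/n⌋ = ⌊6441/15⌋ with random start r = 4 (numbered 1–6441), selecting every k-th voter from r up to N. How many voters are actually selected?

k = ⌊6441/15⌋ = 429
Achieved size = ⌊(6441 − 4)/429⌋ + 1 = ⌊6437/429⌋ + 1 = 15 + 1 = 16
(last selection: 4 + 15×429 = 6439 ≤ 6441; next would be 6868 > 6441)

16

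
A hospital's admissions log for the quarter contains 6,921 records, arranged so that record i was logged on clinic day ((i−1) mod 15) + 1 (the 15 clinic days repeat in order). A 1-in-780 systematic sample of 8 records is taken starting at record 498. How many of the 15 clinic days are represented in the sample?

Consecutive selections differ by k = 780, so their clinic day numbers differ by 780 mod 15 = 0.
gcd(780, 15) = 15, so the sample visits 15/15 = 1 distinct residues mod 15.
Start 498 is clinic day 3; the clinic days hit are 3.

1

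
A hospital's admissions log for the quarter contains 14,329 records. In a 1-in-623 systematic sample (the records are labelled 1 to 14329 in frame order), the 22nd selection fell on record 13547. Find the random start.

k = 623
r = 13547 − (22−1)×623 = 13547 − 13083 = 464

464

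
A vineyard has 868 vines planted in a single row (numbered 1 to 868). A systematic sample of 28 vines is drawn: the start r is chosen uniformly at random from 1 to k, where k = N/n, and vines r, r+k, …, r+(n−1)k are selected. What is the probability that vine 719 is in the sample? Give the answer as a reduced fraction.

k = 868/28 = 31.
Vine 719 is selected iff r ≡ 719 (mod 31); exactly one such r in {1,…,31}.
Inclusion probability = 1/31.

1/31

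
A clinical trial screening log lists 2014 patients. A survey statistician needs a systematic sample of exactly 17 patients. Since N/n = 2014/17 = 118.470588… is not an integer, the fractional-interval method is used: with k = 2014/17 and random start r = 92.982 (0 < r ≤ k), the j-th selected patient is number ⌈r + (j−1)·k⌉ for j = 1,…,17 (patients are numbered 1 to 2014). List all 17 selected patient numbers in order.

93, 212, 330, 449, 567, 686, 804, 923, 1041, 1160, 1278, 1397, 1515, 1634, 1752, 1871, 1989

j=1: r + 0k = 92.982 → ⌈·⌉ = 93
j=2: r + 1k = 211.452588… → ⌈·⌉ = 212
j=3: r + 2k = 329.923176… → ⌈·⌉ = 330
j=4: r + 3k = 448.393764… → ⌈·⌉ = 449
j=5: r + 4k = 566.864352… → ⌈·⌉ = 567
j=6: r + 5k = 685.334941… → ⌈·⌉ = 686
j=7: r + 6k = 803.805529… → ⌈·⌉ = 804
j=8: r + 7k = 922.276117… → ⌈·⌉ = 923
j=9: r + 8k = 1040.746705… → ⌈·⌉ = 1041
j=10: r + 9k = 1159.217294… → ⌈·⌉ = 1160
j=11: r + 10k = 1277.687882… → ⌈·⌉ = 1278
j=12: r + 11k = 1396.158470… → ⌈·⌉ = 1397
j=13: r + 12k = 1514.629058… → ⌈·⌉ = 1515
j=14: r + 13k = 1633.099647… → ⌈·⌉ = 1634
j=15: r + 14k = 1751.570235… → ⌈·⌉ = 1752
j=16: r + 15k = 1870.040823… → ⌈·⌉ = 1871
j=17: r + 16k = 1988.511411… → ⌈·⌉ = 1989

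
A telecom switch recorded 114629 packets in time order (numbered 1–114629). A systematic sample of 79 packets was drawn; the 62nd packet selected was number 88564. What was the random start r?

53

k = 114629/79 = 1451
r = 88564 − (62−1)×1451 = 88564 − 88511 = 53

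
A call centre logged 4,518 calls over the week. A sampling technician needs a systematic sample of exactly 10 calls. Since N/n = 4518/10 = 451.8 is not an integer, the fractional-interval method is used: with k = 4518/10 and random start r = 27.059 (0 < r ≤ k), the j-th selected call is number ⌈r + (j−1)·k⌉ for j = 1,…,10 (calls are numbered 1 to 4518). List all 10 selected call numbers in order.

28, 479, 931, 1383, 1835, 2287, 2738, 3190, 3642, 4094

j=1: r + 0k = 27.059 → ⌈·⌉ = 28
j=2: r + 1k = 478.859 → ⌈·⌉ = 479
j=3: r + 2k = 930.659 → ⌈·⌉ = 931
j=4: r + 3k = 1382.459 → ⌈·⌉ = 1383
j=5: r + 4k = 1834.259 → ⌈·⌉ = 1835
j=6: r + 5k = 2286.059 → ⌈·⌉ = 2287
j=7: r + 6k = 2737.859 → ⌈·⌉ = 2738
j=8: r + 7k = 3189.659 → ⌈·⌉ = 3190
j=9: r + 8k = 3641.459 → ⌈·⌉ = 3642
j=10: r + 9k = 4093.259 → ⌈·⌉ = 4094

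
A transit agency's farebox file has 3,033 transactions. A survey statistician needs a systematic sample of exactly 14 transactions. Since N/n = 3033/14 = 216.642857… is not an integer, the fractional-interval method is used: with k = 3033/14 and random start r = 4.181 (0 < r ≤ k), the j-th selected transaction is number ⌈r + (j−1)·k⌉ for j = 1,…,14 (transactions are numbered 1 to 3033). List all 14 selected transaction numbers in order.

5, 221, 438, 655, 871, 1088, 1305, 1521, 1738, 1954, 2171, 2388, 2604, 2821

j=1: r + 0k = 4.181 → ⌈·⌉ = 5
j=2: r + 1k = 220.823857… → ⌈·⌉ = 221
j=3: r + 2k = 437.466714… → ⌈·⌉ = 438
j=4: r + 3k = 654.109571… → ⌈·⌉ = 655
j=5: r + 4k = 870.752428… → ⌈·⌉ = 871
j=6: r + 5k = 1087.395285… → ⌈·⌉ = 1088
j=7: r + 6k = 1304.038142… → ⌈·⌉ = 1305
j=8: r + 7k = 1520.681 → ⌈·⌉ = 1521
j=9: r + 8k = 1737.323857… → ⌈·⌉ = 1738
j=10: r + 9k = 1953.966714… → ⌈·⌉ = 1954
j=11: r + 10k = 2170.609571… → ⌈·⌉ = 2171
j=12: r + 11k = 2387.252428… → ⌈·⌉ = 2388
j=13: r + 12k = 2603.895285… → ⌈·⌉ = 2604
j=14: r + 13k = 2820.538142… → ⌈·⌉ = 2821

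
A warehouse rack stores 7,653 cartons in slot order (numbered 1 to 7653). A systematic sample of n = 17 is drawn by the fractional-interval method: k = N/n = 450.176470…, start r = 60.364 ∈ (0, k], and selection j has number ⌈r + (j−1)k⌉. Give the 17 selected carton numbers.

61, 511, 961, 1411, 1862, 2312, 2762, 3212, 3662, 4112, 4563, 5013, 5463, 5913, 6363, 6814, 7264

j=1: r + 0k = 60.364 → ⌈·⌉ = 61
j=2: r + 1k = 510.540470… → ⌈·⌉ = 511
j=3: r + 2k = 960.716941… → ⌈·⌉ = 961
j=4: r + 3k = 1410.893411… → ⌈·⌉ = 1411
j=5: r + 4k = 1861.069882… → ⌈·⌉ = 1862
j=6: r + 5k = 2311.246352… → ⌈·⌉ = 2312
j=7: r + 6k = 2761.422823… → ⌈·⌉ = 2762
j=8: r + 7k = 3211.599294… → ⌈·⌉ = 3212
j=9: r + 8k = 3661.775764… → ⌈·⌉ = 3662
j=10: r + 9k = 4111.952235… → ⌈·⌉ = 4112
j=11: r + 10k = 4562.128705… → ⌈·⌉ = 4563
j=12: r + 11k = 5012.305176… → ⌈·⌉ = 5013
j=13: r + 12k = 5462.481647… → ⌈·⌉ = 5463
j=14: r + 13k = 5912.658117… → ⌈·⌉ = 5913
j=15: r + 14k = 6362.834588… → ⌈·⌉ = 6363
j=16: r + 15k = 6813.011058… → ⌈·⌉ = 6814
j=17: r + 16k = 7263.187529… → ⌈·⌉ = 7264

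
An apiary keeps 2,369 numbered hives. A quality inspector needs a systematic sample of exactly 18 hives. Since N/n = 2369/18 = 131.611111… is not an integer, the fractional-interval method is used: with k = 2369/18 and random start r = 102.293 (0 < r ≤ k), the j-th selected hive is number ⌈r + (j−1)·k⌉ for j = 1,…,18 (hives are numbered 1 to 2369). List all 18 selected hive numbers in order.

103, 234, 366, 498, 629, 761, 892, 1024, 1156, 1287, 1419, 1551, 1682, 1814, 1945, 2077, 2209, 2340

j=1: r + 0k = 102.293 → ⌈·⌉ = 103
j=2: r + 1k = 233.904111… → ⌈·⌉ = 234
j=3: r + 2k = 365.515222… → ⌈·⌉ = 366
j=4: r + 3k = 497.126333… → ⌈·⌉ = 498
j=5: r + 4k = 628.737444… → ⌈·⌉ = 629
j=6: r + 5k = 760.348555… → ⌈·⌉ = 761
j=7: r + 6k = 891.959666… → ⌈·⌉ = 892
j=8: r + 7k = 1023.570777… → ⌈·⌉ = 1024
j=9: r + 8k = 1155.181888… → ⌈·⌉ = 1156
j=10: r + 9k = 1286.793 → ⌈·⌉ = 1287
j=11: r + 10k = 1418.404111… → ⌈·⌉ = 1419
j=12: r + 11k = 1550.015222… → ⌈·⌉ = 1551
j=13: r + 12k = 1681.626333… → ⌈·⌉ = 1682
j=14: r + 13k = 1813.237444… → ⌈·⌉ = 1814
j=15: r + 14k = 1944.848555… → ⌈·⌉ = 1945
j=16: r + 15k = 2076.459666… → ⌈·⌉ = 2077
j=17: r + 16k = 2208.070777… → ⌈·⌉ = 2209
j=18: r + 17k = 2339.681888… → ⌈·⌉ = 2340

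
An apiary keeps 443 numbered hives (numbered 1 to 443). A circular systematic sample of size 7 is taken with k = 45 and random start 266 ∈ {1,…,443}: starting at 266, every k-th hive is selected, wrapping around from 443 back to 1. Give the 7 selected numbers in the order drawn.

266, 311, 356, 401, 3, 48, 93

Selection 1: 266
Selection 2: 266 + 45 = 311
Selection 3: 311 + 45 = 356
Selection 4: 356 + 45 = 401
Selection 5: 401 + 45 = 446 → 446 − 443 = 3
Selection 6: 3 + 45 = 48
Selection 7: 48 + 45 = 93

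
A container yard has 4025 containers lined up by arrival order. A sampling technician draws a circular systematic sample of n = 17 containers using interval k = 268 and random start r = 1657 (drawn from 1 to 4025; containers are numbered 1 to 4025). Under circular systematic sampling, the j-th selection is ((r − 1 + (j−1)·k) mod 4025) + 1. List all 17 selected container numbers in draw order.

Selection 1: 1657
Selection 2: 1657 + 268 = 1925
Selection 3: 1925 + 268 = 2193
Selection 4: 2193 + 268 = 2461
Selection 5: 2461 + 268 = 2729
Selection 6: 2729 + 268 = 2997
Selection 7: 2997 + 268 = 3265
Selection 8: 3265 + 268 = 3533
Selection 9: 3533 + 268 = 3801
Selection 10: 3801 + 268 = 4069 → 4069 − 4025 = 44
Selection 11: 44 + 268 = 312
Selection 12: 312 + 268 = 580
Selection 13: 580 + 268 = 848
Selection 14: 848 + 268 = 1116
Selection 15: 1116 + 268 = 1384
Selection 16: 1384 + 268 = 1652
Selection 17: 1652 + 268 = 1920

1657, 1925, 2193, 2461, 2729, 2997, 3265, 3533, 3801, 44, 312, 580, 848, 1116, 1384, 1652, 1920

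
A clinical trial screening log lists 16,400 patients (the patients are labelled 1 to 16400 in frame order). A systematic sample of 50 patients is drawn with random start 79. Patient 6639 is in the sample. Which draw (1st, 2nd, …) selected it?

k = 16400/50 = 328
position = (6639 − 79)/328 + 1 = 6560/328 + 1 = 20 + 1 = 21

21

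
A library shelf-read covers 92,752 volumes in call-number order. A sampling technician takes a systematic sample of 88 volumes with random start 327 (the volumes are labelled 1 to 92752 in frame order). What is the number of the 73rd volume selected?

76215

k = 92752/88 = 1054
73rd selection = r + (73−1)·k = 327 + 72×1054 = 327 + 75888 = 76215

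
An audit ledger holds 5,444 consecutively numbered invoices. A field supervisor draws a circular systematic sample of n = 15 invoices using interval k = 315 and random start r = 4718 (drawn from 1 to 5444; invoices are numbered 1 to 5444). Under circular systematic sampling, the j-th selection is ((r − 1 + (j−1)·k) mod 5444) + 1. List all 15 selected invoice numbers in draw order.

Selection 1: 4718
Selection 2: 4718 + 315 = 5033
Selection 3: 5033 + 315 = 5348
Selection 4: 5348 + 315 = 5663 → 5663 − 5444 = 219
Selection 5: 219 + 315 = 534
Selection 6: 534 + 315 = 849
Selection 7: 849 + 315 = 1164
Selection 8: 1164 + 315 = 1479
Selection 9: 1479 + 315 = 1794
Selection 10: 1794 + 315 = 2109
Selection 11: 2109 + 315 = 2424
Selection 12: 2424 + 315 = 2739
Selection 13: 2739 + 315 = 3054
Selection 14: 3054 + 315 = 3369
Selection 15: 3369 + 315 = 3684

4718, 5033, 5348, 219, 534, 849, 1164, 1479, 1794, 2109, 2424, 2739, 3054, 3369, 3684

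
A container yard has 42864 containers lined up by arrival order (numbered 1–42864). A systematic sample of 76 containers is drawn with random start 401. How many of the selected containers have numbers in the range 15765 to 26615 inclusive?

19

k = 42864/76 = 564
First selection ≥ 15765: 401 + ⌈(15765−401)/564⌉·564 = 401 + 28×564 = 16193
Last selection ≤ 26615: 401 + ⌊(26615−401)/564⌋·564 = 401 + 46×564 = 26345
Count = 46 − 28 + 1 = 19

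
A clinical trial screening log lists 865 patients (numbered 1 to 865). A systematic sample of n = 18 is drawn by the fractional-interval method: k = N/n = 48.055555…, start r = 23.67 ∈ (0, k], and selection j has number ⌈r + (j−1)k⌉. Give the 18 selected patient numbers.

j=1: r + 0k = 23.67 → ⌈·⌉ = 24
j=2: r + 1k = 71.725555… → ⌈·⌉ = 72
j=3: r + 2k = 119.781111… → ⌈·⌉ = 120
j=4: r + 3k = 167.836666… → ⌈·⌉ = 168
j=5: r + 4k = 215.892222… → ⌈·⌉ = 216
j=6: r + 5k = 263.947777… → ⌈·⌉ = 264
j=7: r + 6k = 312.003333… → ⌈·⌉ = 313
j=8: r + 7k = 360.058888… → ⌈·⌉ = 361
j=9: r + 8k = 408.114444… → ⌈·⌉ = 409
j=10: r + 9k = 456.17 → ⌈·⌉ = 457
j=11: r + 10k = 504.225555… → ⌈·⌉ = 505
j=12: r + 11k = 552.281111… → ⌈·⌉ = 553
j=13: r + 12k = 600.336666… → ⌈·⌉ = 601
j=14: r + 13k = 648.392222… → ⌈·⌉ = 649
j=15: r + 14k = 696.447777… → ⌈·⌉ = 697
j=16: r + 15k = 744.503333… → ⌈·⌉ = 745
j=17: r + 16k = 792.558888… → ⌈·⌉ = 793
j=18: r + 17k = 840.614444… → ⌈·⌉ = 841

24, 72, 120, 168, 216, 264, 313, 361, 409, 457, 505, 553, 601, 649, 697, 745, 793, 841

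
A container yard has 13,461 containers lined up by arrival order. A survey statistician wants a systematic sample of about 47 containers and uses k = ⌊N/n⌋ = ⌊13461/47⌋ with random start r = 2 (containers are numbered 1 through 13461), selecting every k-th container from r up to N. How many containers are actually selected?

k = ⌊13461/47⌋ = 286
Achieved size = ⌊(13461 − 2)/286⌋ + 1 = ⌊13459/286⌋ + 1 = 47 + 1 = 48
(last selection: 2 + 47×286 = 13444 ≤ 13461; next would be 13730 > 13461)

48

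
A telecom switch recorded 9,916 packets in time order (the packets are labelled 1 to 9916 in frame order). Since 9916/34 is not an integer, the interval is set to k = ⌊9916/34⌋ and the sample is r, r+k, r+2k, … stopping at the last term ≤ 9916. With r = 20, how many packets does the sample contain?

k = ⌊9916/34⌋ = 291
Achieved size = ⌊(9916 − 20)/291⌋ + 1 = ⌊9896/291⌋ + 1 = 34 + 1 = 35
(last selection: 20 + 34×291 = 9914 ≤ 9916; next would be 10205 > 9916)

35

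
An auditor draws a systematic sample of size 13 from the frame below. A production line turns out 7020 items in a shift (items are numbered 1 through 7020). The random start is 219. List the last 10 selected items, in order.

k = N/n = 7020/13 = 540
4th selection = 219 + 3×540 = 1839
5th: 1839 + 540 = 2379
6th: 2379 + 540 = 2919
7th: 2919 + 540 = 3459
8th: 3459 + 540 = 3999
9th: 3999 + 540 = 4539
10th: 4539 + 540 = 5079
11th: 5079 + 540 = 5619
12th: 5619 + 540 = 6159
13th: 6159 + 540 = 6699

1839, 2379, 2919, 3459, 3999, 4539, 5079, 5619, 6159, 6699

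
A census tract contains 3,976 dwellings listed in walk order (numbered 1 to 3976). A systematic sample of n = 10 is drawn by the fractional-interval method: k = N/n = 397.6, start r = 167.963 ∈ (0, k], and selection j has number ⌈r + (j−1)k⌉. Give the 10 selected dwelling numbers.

168, 566, 964, 1361, 1759, 2156, 2554, 2952, 3349, 3747

j=1: r + 0k = 167.963 → ⌈·⌉ = 168
j=2: r + 1k = 565.563 → ⌈·⌉ = 566
j=3: r + 2k = 963.163 → ⌈·⌉ = 964
j=4: r + 3k = 1360.763 → ⌈·⌉ = 1361
j=5: r + 4k = 1758.363 → ⌈·⌉ = 1759
j=6: r + 5k = 2155.963 → ⌈·⌉ = 2156
j=7: r + 6k = 2553.563 → ⌈·⌉ = 2554
j=8: r + 7k = 2951.163 → ⌈·⌉ = 2952
j=9: r + 8k = 3348.763 → ⌈·⌉ = 3349
j=10: r + 9k = 3746.363 → ⌈·⌉ = 3747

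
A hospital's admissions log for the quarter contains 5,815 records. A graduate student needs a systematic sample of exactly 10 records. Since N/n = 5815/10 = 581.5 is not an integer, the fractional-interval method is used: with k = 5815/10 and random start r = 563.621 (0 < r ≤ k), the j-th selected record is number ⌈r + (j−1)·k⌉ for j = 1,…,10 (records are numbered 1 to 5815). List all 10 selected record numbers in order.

564, 1146, 1727, 2309, 2890, 3472, 4053, 4635, 5216, 5798

j=1: r + 0k = 563.621 → ⌈·⌉ = 564
j=2: r + 1k = 1145.121 → ⌈·⌉ = 1146
j=3: r + 2k = 1726.621 → ⌈·⌉ = 1727
j=4: r + 3k = 2308.121 → ⌈·⌉ = 2309
j=5: r + 4k = 2889.621 → ⌈·⌉ = 2890
j=6: r + 5k = 3471.121 → ⌈·⌉ = 3472
j=7: r + 6k = 4052.621 → ⌈·⌉ = 4053
j=8: r + 7k = 4634.121 → ⌈·⌉ = 4635
j=9: r + 8k = 5215.621 → ⌈·⌉ = 5216
j=10: r + 9k = 5797.121 → ⌈·⌉ = 5798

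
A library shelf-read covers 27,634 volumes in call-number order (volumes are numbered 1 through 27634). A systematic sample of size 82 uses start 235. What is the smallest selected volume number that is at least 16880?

k = 27634/82 = 337
Steps past start: ⌈(16880 − 235)/337⌉ = ⌈16645/337⌉ = 50
Selected volume: 235 + 50×337 = 17085

17085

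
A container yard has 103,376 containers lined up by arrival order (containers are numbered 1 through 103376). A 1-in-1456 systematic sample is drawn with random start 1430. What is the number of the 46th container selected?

66950

k = 1456
46th selection = r + (46−1)·k = 1430 + 45×1456 = 1430 + 65520 = 66950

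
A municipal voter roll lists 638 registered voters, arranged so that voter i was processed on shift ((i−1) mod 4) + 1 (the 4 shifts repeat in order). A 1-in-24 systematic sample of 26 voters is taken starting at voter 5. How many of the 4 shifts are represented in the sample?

1

Consecutive selections differ by k = 24, so their shift numbers differ by 24 mod 4 = 0.
gcd(24, 4) = 4, so the sample visits 4/4 = 1 distinct residues mod 4.
Start 5 is shift 1; the shifts hit are 1.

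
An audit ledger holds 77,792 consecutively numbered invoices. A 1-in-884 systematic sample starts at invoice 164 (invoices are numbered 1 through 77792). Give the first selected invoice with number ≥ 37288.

37292

k = 884
Steps past start: ⌈(37288 − 164)/884⌉ = ⌈37124/884⌉ = 42
Selected invoice: 164 + 42×884 = 37292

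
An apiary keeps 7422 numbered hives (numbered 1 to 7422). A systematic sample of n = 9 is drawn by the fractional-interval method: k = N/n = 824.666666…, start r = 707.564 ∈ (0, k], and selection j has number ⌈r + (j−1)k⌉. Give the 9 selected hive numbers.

708, 1533, 2357, 3182, 4007, 4831, 5656, 6481, 7305

j=1: r + 0k = 707.564 → ⌈·⌉ = 708
j=2: r + 1k = 1532.230666… → ⌈·⌉ = 1533
j=3: r + 2k = 2356.897333… → ⌈·⌉ = 2357
j=4: r + 3k = 3181.564 → ⌈·⌉ = 3182
j=5: r + 4k = 4006.230666… → ⌈·⌉ = 4007
j=6: r + 5k = 4830.897333… → ⌈·⌉ = 4831
j=7: r + 6k = 5655.564 → ⌈·⌉ = 5656
j=8: r + 7k = 6480.230666… → ⌈·⌉ = 6481
j=9: r + 8k = 7304.897333… → ⌈·⌉ = 7305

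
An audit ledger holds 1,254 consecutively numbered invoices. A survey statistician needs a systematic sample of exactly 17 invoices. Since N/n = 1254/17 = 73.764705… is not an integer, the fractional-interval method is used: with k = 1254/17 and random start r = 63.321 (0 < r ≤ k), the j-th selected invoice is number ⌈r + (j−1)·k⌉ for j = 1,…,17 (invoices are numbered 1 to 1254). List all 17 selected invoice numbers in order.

j=1: r + 0k = 63.321 → ⌈·⌉ = 64
j=2: r + 1k = 137.085705… → ⌈·⌉ = 138
j=3: r + 2k = 210.850411… → ⌈·⌉ = 211
j=4: r + 3k = 284.615117… → ⌈·⌉ = 285
j=5: r + 4k = 358.379823… → ⌈·⌉ = 359
j=6: r + 5k = 432.144529… → ⌈·⌉ = 433
j=7: r + 6k = 505.909235… → ⌈·⌉ = 506
j=8: r + 7k = 579.673941… → ⌈·⌉ = 580
j=9: r + 8k = 653.438647… → ⌈·⌉ = 654
j=10: r + 9k = 727.203352… → ⌈·⌉ = 728
j=11: r + 10k = 800.968058… → ⌈·⌉ = 801
j=12: r + 11k = 874.732764… → ⌈·⌉ = 875
j=13: r + 12k = 948.497470… → ⌈·⌉ = 949
j=14: r + 13k = 1022.262176… → ⌈·⌉ = 1023
j=15: r + 14k = 1096.026882… → ⌈·⌉ = 1097
j=16: r + 15k = 1169.791588… → ⌈·⌉ = 1170
j=17: r + 16k = 1243.556294… → ⌈·⌉ = 1244

64, 138, 211, 285, 359, 433, 506, 580, 654, 728, 801, 875, 949, 1023, 1097, 1170, 1244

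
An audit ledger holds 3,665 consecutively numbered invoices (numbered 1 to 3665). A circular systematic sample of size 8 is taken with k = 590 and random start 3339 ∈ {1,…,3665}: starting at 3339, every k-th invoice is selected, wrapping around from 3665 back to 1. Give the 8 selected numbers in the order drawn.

3339, 264, 854, 1444, 2034, 2624, 3214, 139

Selection 1: 3339
Selection 2: 3339 + 590 = 3929 → 3929 − 3665 = 264
Selection 3: 264 + 590 = 854
Selection 4: 854 + 590 = 1444
Selection 5: 1444 + 590 = 2034
Selection 6: 2034 + 590 = 2624
Selection 7: 2624 + 590 = 3214
Selection 8: 3214 + 590 = 3804 → 3804 − 3665 = 139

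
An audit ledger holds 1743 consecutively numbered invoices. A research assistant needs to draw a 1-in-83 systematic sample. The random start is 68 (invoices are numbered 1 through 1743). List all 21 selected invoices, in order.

68, 151, 234, 317, 400, 483, 566, 649, 732, 815, 898, 981, 1064, 1147, 1230, 1313, 1396, 1479, 1562, 1645, 1728

invoice 1: 68
invoice 2: 68 + 83 = 151
invoice 3: 151 + 83 = 234
invoice 4: 234 + 83 = 317
invoice 5: 317 + 83 = 400
invoice 6: 400 + 83 = 483
invoice 7: 483 + 83 = 566
invoice 8: 566 + 83 = 649
invoice 9: 649 + 83 = 732
invoice 10: 732 + 83 = 815
invoice 11: 815 + 83 = 898
invoice 12: 898 + 83 = 981
invoice 13: 981 + 83 = 1064
invoice 14: 1064 + 83 = 1147
invoice 15: 1147 + 83 = 1230
invoice 16: 1230 + 83 = 1313
invoice 17: 1313 + 83 = 1396
invoice 18: 1396 + 83 = 1479
invoice 19: 1479 + 83 = 1562
invoice 20: 1562 + 83 = 1645
invoice 21: 1645 + 83 = 1728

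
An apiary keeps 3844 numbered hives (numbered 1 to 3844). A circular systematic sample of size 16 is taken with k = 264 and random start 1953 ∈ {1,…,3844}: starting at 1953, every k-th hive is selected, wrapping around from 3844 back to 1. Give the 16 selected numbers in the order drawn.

Selection 1: 1953
Selection 2: 1953 + 264 = 2217
Selection 3: 2217 + 264 = 2481
Selection 4: 2481 + 264 = 2745
Selection 5: 2745 + 264 = 3009
Selection 6: 3009 + 264 = 3273
Selection 7: 3273 + 264 = 3537
Selection 8: 3537 + 264 = 3801
Selection 9: 3801 + 264 = 4065 → 4065 − 3844 = 221
Selection 10: 221 + 264 = 485
Selection 11: 485 + 264 = 749
Selection 12: 749 + 264 = 1013
Selection 13: 1013 + 264 = 1277
Selection 14: 1277 + 264 = 1541
Selection 15: 1541 + 264 = 1805
Selection 16: 1805 + 264 = 2069

1953, 2217, 2481, 2745, 3009, 3273, 3537, 3801, 221, 485, 749, 1013, 1277, 1541, 1805, 2069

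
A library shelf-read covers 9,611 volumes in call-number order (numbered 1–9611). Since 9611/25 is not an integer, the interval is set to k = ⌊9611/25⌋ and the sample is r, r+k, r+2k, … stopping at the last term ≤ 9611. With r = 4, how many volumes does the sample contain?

k = ⌊9611/25⌋ = 384
Achieved size = ⌊(9611 − 4)/384⌋ + 1 = ⌊9607/384⌋ + 1 = 25 + 1 = 26
(last selection: 4 + 25×384 = 9604 ≤ 9611; next would be 9988 > 9611)

26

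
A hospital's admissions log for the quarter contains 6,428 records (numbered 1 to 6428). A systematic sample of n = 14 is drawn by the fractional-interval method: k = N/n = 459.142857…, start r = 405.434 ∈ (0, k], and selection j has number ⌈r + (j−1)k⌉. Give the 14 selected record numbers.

406, 865, 1324, 1783, 2243, 2702, 3161, 3620, 4079, 4538, 4997, 5457, 5916, 6375

j=1: r + 0k = 405.434 → ⌈·⌉ = 406
j=2: r + 1k = 864.576857… → ⌈·⌉ = 865
j=3: r + 2k = 1323.719714… → ⌈·⌉ = 1324
j=4: r + 3k = 1782.862571… → ⌈·⌉ = 1783
j=5: r + 4k = 2242.005428… → ⌈·⌉ = 2243
j=6: r + 5k = 2701.148285… → ⌈·⌉ = 2702
j=7: r + 6k = 3160.291142… → ⌈·⌉ = 3161
j=8: r + 7k = 3619.434 → ⌈·⌉ = 3620
j=9: r + 8k = 4078.576857… → ⌈·⌉ = 4079
j=10: r + 9k = 4537.719714… → ⌈·⌉ = 4538
j=11: r + 10k = 4996.862571… → ⌈·⌉ = 4997
j=12: r + 11k = 5456.005428… → ⌈·⌉ = 5457
j=13: r + 12k = 5915.148285… → ⌈·⌉ = 5916
j=14: r + 13k = 6374.291142… → ⌈·⌉ = 6375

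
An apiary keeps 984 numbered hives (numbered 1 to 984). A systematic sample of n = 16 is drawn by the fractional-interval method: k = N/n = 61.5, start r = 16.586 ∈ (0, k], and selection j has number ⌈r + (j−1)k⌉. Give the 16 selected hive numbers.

17, 79, 140, 202, 263, 325, 386, 448, 509, 571, 632, 694, 755, 817, 878, 940

j=1: r + 0k = 16.586 → ⌈·⌉ = 17
j=2: r + 1k = 78.086 → ⌈·⌉ = 79
j=3: r + 2k = 139.586 → ⌈·⌉ = 140
j=4: r + 3k = 201.086 → ⌈·⌉ = 202
j=5: r + 4k = 262.586 → ⌈·⌉ = 263
j=6: r + 5k = 324.086 → ⌈·⌉ = 325
j=7: r + 6k = 385.586 → ⌈·⌉ = 386
j=8: r + 7k = 447.086 → ⌈·⌉ = 448
j=9: r + 8k = 508.586 → ⌈·⌉ = 509
j=10: r + 9k = 570.086 → ⌈·⌉ = 571
j=11: r + 10k = 631.586 → ⌈·⌉ = 632
j=12: r + 11k = 693.086 → ⌈·⌉ = 694
j=13: r + 12k = 754.586 → ⌈·⌉ = 755
j=14: r + 13k = 816.086 → ⌈·⌉ = 817
j=15: r + 14k = 877.586 → ⌈·⌉ = 878
j=16: r + 15k = 939.086 → ⌈·⌉ = 940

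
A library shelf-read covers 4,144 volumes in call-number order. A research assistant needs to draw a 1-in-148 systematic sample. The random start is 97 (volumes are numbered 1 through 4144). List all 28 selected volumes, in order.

97, 245, 393, 541, 689, 837, 985, 1133, 1281, 1429, 1577, 1725, 1873, 2021, 2169, 2317, 2465, 2613, 2761, 2909, 3057, 3205, 3353, 3501, 3649, 3797, 3945, 4093

volume 1: 97
volume 2: 97 + 148 = 245
volume 3: 245 + 148 = 393
volume 4: 393 + 148 = 541
volume 5: 541 + 148 = 689
volume 6: 689 + 148 = 837
volume 7: 837 + 148 = 985
volume 8: 985 + 148 = 1133
volume 9: 1133 + 148 = 1281
volume 10: 1281 + 148 = 1429
volume 11: 1429 + 148 = 1577
volume 12: 1577 + 148 = 1725
volume 13: 1725 + 148 = 1873
volume 14: 1873 + 148 = 2021
volume 15: 2021 + 148 = 2169
volume 16: 2169 + 148 = 2317
volume 17: 2317 + 148 = 2465
volume 18: 2465 + 148 = 2613
volume 19: 2613 + 148 = 2761
volume 20: 2761 + 148 = 2909
volume 21: 2909 + 148 = 3057
volume 22: 3057 + 148 = 3205
volume 23: 3205 + 148 = 3353
volume 24: 3353 + 148 = 3501
volume 25: 3501 + 148 = 3649
volume 26: 3649 + 148 = 3797
volume 27: 3797 + 148 = 3945
volume 28: 3945 + 148 = 4093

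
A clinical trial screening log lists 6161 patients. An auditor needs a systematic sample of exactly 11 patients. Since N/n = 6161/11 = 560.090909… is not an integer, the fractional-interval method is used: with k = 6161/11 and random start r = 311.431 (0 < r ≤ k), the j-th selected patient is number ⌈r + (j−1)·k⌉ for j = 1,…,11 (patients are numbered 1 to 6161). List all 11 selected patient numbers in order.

312, 872, 1432, 1992, 2552, 3112, 3672, 4233, 4793, 5353, 5913

j=1: r + 0k = 311.431 → ⌈·⌉ = 312
j=2: r + 1k = 871.521909… → ⌈·⌉ = 872
j=3: r + 2k = 1431.612818… → ⌈·⌉ = 1432
j=4: r + 3k = 1991.703727… → ⌈·⌉ = 1992
j=5: r + 4k = 2551.794636… → ⌈·⌉ = 2552
j=6: r + 5k = 3111.885545… → ⌈·⌉ = 3112
j=7: r + 6k = 3671.976454… → ⌈·⌉ = 3672
j=8: r + 7k = 4232.067363… → ⌈·⌉ = 4233
j=9: r + 8k = 4792.158272… → ⌈·⌉ = 4793
j=10: r + 9k = 5352.249181… → ⌈·⌉ = 5353
j=11: r + 10k = 5912.340090… → ⌈·⌉ = 5913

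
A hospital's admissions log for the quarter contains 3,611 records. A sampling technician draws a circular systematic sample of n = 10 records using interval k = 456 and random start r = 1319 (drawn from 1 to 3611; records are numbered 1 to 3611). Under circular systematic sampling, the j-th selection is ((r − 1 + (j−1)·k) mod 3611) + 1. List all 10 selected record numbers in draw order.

1319, 1775, 2231, 2687, 3143, 3599, 444, 900, 1356, 1812

Selection 1: 1319
Selection 2: 1319 + 456 = 1775
Selection 3: 1775 + 456 = 2231
Selection 4: 2231 + 456 = 2687
Selection 5: 2687 + 456 = 3143
Selection 6: 3143 + 456 = 3599
Selection 7: 3599 + 456 = 4055 → 4055 − 3611 = 444
Selection 8: 444 + 456 = 900
Selection 9: 900 + 456 = 1356
Selection 10: 1356 + 456 = 1812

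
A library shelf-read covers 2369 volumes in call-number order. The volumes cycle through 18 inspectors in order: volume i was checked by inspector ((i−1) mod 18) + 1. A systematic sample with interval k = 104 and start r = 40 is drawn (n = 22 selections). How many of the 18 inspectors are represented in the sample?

Consecutive selections differ by k = 104, so their inspector numbers differ by 104 mod 18 = 14.
gcd(104, 18) = 2, so the sample visits 18/2 = 9 distinct residues mod 18.
Start 40 is inspector 4; the inspectors hit are 2, 4, 6, 8, 10, 12, 14, 16, 18.

9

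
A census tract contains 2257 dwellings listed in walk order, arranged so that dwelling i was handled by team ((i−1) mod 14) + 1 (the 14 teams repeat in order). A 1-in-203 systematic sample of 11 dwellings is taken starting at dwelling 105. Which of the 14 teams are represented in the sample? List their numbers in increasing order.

Consecutive selections differ by k = 203, so their team numbers differ by 203 mod 14 = 7.
gcd(203, 14) = 7, so the sample visits 14/7 = 2 distinct residues mod 14.
Start 105 is team 7; the teams hit are 7, 14.

7, 14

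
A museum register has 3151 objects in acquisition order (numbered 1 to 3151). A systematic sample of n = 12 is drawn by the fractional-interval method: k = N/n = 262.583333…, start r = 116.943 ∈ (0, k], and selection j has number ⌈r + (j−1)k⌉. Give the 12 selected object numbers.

j=1: r + 0k = 116.943 → ⌈·⌉ = 117
j=2: r + 1k = 379.526333… → ⌈·⌉ = 380
j=3: r + 2k = 642.109666… → ⌈·⌉ = 643
j=4: r + 3k = 904.693 → ⌈·⌉ = 905
j=5: r + 4k = 1167.276333… → ⌈·⌉ = 1168
j=6: r + 5k = 1429.859666… → ⌈·⌉ = 1430
j=7: r + 6k = 1692.443 → ⌈·⌉ = 1693
j=8: r + 7k = 1955.026333… → ⌈·⌉ = 1956
j=9: r + 8k = 2217.609666… → ⌈·⌉ = 2218
j=10: r + 9k = 2480.193 → ⌈·⌉ = 2481
j=11: r + 10k = 2742.776333… → ⌈·⌉ = 2743
j=12: r + 11k = 3005.359666… → ⌈·⌉ = 3006

117, 380, 643, 905, 1168, 1430, 1693, 1956, 2218, 2481, 2743, 3006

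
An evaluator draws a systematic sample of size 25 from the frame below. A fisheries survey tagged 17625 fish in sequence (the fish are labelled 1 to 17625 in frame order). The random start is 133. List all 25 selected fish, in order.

133, 838, 1543, 2248, 2953, 3658, 4363, 5068, 5773, 6478, 7183, 7888, 8593, 9298, 10003, 10708, 11413, 12118, 12823, 13528, 14233, 14938, 15643, 16348, 17053

k = N/n = 17625/25 = 705
fish 1: 133
fish 2: 133 + 705 = 838
fish 3: 838 + 705 = 1543
fish 4: 1543 + 705 = 2248
fish 5: 2248 + 705 = 2953
fish 6: 2953 + 705 = 3658
fish 7: 3658 + 705 = 4363
fish 8: 4363 + 705 = 5068
fish 9: 5068 + 705 = 5773
fish 10: 5773 + 705 = 6478
fish 11: 6478 + 705 = 7183
fish 12: 7183 + 705 = 7888
fish 13: 7888 + 705 = 8593
fish 14: 8593 + 705 = 9298
fish 15: 9298 + 705 = 10003
fish 16: 10003 + 705 = 10708
fish 17: 10708 + 705 = 11413
fish 18: 11413 + 705 = 12118
fish 19: 12118 + 705 = 12823
fish 20: 12823 + 705 = 13528
fish 21: 13528 + 705 = 14233
fish 22: 14233 + 705 = 14938
fish 23: 14938 + 705 = 15643
fish 24: 15643 + 705 = 16348
fish 25: 16348 + 705 = 17053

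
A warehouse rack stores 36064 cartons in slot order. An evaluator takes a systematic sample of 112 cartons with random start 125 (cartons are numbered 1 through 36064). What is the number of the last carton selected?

35867

k = 36064/112 = 322
112th selection = r + (112−1)·k = 125 + 111×322 = 125 + 35742 = 35867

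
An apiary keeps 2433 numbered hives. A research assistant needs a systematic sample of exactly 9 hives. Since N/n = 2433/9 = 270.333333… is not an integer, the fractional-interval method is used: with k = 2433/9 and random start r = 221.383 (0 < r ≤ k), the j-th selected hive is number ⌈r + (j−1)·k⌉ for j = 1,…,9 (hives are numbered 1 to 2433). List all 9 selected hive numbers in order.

j=1: r + 0k = 221.383 → ⌈·⌉ = 222
j=2: r + 1k = 491.716333… → ⌈·⌉ = 492
j=3: r + 2k = 762.049666… → ⌈·⌉ = 763
j=4: r + 3k = 1032.383 → ⌈·⌉ = 1033
j=5: r + 4k = 1302.716333… → ⌈·⌉ = 1303
j=6: r + 5k = 1573.049666… → ⌈·⌉ = 1574
j=7: r + 6k = 1843.383 → ⌈·⌉ = 1844
j=8: r + 7k = 2113.716333… → ⌈·⌉ = 2114
j=9: r + 8k = 2384.049666… → ⌈·⌉ = 2385

222, 492, 763, 1033, 1303, 1574, 1844, 2114, 2385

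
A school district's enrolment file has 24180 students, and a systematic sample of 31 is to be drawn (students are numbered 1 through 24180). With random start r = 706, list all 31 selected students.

k = N/n = 24180/31 = 780
student 1: 706
student 2: 706 + 780 = 1486
student 3: 1486 + 780 = 2266
student 4: 2266 + 780 = 3046
student 5: 3046 + 780 = 3826
student 6: 3826 + 780 = 4606
student 7: 4606 + 780 = 5386
student 8: 5386 + 780 = 6166
student 9: 6166 + 780 = 6946
student 10: 6946 + 780 = 7726
student 11: 7726 + 780 = 8506
student 12: 8506 + 780 = 9286
student 13: 9286 + 780 = 10066
student 14: 10066 + 780 = 10846
student 15: 10846 + 780 = 11626
student 16: 11626 + 780 = 12406
student 17: 12406 + 780 = 13186
student 18: 13186 + 780 = 13966
student 19: 13966 + 780 = 14746
student 20: 14746 + 780 = 15526
student 21: 15526 + 780 = 16306
student 22: 16306 + 780 = 17086
student 23: 17086 + 780 = 17866
student 24: 17866 + 780 = 18646
student 25: 18646 + 780 = 19426
student 26: 19426 + 780 = 20206
student 27: 20206 + 780 = 20986
student 28: 20986 + 780 = 21766
student 29: 21766 + 780 = 22546
student 30: 22546 + 780 = 23326
student 31: 23326 + 780 = 24106

706, 1486, 2266, 3046, 3826, 4606, 5386, 6166, 6946, 7726, 8506, 9286, 10066, 10846, 11626, 12406, 13186, 13966, 14746, 15526, 16306, 17086, 17866, 18646, 19426, 20206, 20986, 21766, 22546, 23326, 24106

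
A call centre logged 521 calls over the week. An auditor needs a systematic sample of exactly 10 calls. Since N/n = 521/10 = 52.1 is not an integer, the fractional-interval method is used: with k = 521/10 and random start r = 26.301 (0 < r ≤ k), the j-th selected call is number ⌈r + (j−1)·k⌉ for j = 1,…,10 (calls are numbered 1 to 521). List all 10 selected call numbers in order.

27, 79, 131, 183, 235, 287, 339, 392, 444, 496

j=1: r + 0k = 26.301 → ⌈·⌉ = 27
j=2: r + 1k = 78.401 → ⌈·⌉ = 79
j=3: r + 2k = 130.501 → ⌈·⌉ = 131
j=4: r + 3k = 182.601 → ⌈·⌉ = 183
j=5: r + 4k = 234.701 → ⌈·⌉ = 235
j=6: r + 5k = 286.801 → ⌈·⌉ = 287
j=7: r + 6k = 338.901 → ⌈·⌉ = 339
j=8: r + 7k = 391.001 → ⌈·⌉ = 392
j=9: r + 8k = 443.101 → ⌈·⌉ = 444
j=10: r + 9k = 495.201 → ⌈·⌉ = 496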